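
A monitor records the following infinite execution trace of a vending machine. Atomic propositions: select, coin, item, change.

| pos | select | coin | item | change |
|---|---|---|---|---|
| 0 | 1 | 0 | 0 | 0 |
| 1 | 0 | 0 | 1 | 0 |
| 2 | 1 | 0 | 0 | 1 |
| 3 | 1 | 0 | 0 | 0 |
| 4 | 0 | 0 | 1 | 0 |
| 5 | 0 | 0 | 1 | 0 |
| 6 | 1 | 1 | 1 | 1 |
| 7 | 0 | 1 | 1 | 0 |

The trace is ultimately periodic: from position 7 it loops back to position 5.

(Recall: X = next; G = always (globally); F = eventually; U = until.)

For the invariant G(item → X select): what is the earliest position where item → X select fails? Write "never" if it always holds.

Check item → X select at each position in order: 0 ✓, 1 ✓, 2 ✓, 3 ✓.
At position 4 the labels are {item} and the next position 5 has {item}, so item → X select is false there. This is the first violation.

4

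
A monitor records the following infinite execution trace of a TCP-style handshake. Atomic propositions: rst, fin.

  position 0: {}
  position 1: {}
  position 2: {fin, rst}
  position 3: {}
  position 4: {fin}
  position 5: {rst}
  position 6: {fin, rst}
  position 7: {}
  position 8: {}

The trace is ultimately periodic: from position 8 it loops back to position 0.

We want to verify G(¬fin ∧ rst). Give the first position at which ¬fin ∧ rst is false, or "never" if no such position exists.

At position 0 the labels are {}, so ¬fin ∧ rst is false there. This is the first violation.

0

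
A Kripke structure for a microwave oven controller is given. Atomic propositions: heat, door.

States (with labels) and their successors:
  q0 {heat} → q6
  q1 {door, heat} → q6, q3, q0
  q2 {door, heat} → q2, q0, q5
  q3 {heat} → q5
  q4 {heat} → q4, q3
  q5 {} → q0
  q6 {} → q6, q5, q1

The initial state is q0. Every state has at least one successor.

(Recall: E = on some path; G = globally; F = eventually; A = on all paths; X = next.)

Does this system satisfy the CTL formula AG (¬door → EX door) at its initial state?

States satisfying ¬door → EX door: {q1, q2, q6}.
States satisfying AG (¬door → EX door): ∅.
q0 is reachable from q0 and violates ¬door → EX door, so AG fails at q0.
q0 ∉ Sat(AG (¬door → EX door)).

Does not hold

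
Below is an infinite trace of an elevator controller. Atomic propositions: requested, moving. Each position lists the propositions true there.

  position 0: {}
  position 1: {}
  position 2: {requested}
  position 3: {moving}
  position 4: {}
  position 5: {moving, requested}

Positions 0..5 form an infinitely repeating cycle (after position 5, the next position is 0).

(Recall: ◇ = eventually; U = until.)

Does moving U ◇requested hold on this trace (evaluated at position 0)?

Satisfied

Walking from position 0: ◇requested first holds at position 0, and moving holds at every earlier position along the way, so moving U ◇requested holds.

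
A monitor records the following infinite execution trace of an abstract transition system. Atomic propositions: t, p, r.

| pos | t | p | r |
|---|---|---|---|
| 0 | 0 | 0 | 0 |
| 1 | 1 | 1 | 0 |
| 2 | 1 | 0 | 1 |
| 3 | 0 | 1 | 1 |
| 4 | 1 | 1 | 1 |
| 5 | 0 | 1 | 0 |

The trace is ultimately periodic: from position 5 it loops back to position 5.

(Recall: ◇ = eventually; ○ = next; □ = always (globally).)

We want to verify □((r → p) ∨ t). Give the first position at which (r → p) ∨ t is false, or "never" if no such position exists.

(r → p) ∨ t holds at every position 0..5, and those are all the positions the trace ever visits, so the invariant □((r → p) ∨ t) is never violated.

never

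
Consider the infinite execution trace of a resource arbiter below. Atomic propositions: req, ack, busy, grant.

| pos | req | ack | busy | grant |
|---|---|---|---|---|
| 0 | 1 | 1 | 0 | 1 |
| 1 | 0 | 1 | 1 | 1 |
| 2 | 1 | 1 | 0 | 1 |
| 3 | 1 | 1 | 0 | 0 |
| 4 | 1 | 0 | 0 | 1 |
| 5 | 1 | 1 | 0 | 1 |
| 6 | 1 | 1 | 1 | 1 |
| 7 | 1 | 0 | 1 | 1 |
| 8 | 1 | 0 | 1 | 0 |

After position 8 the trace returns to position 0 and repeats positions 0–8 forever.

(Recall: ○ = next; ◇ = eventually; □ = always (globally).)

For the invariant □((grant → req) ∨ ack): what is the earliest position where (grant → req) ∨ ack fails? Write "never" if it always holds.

(grant → req) ∨ ack holds at every position 0..8, and those are all the positions the trace ever visits, so the invariant □((grant → req) ∨ ack) is never violated.

never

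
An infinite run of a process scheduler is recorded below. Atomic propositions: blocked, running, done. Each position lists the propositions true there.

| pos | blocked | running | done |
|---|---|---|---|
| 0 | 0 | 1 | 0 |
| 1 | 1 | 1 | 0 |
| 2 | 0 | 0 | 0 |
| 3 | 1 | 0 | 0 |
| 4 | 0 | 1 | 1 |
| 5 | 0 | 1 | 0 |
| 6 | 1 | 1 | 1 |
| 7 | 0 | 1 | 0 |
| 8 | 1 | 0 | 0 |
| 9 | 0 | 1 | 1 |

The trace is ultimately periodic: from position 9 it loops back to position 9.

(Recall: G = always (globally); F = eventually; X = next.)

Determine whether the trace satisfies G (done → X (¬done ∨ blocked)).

No

done → X (¬done ∨ blocked) must hold at every position from 0 onward. It fails at position 9, so G (done → X (¬done ∨ blocked)) is false.
Positions where done holds: 4, 6, 9.
Check X (¬done ∨ blocked) at each: 4→ok, 6→ok, 9→fails.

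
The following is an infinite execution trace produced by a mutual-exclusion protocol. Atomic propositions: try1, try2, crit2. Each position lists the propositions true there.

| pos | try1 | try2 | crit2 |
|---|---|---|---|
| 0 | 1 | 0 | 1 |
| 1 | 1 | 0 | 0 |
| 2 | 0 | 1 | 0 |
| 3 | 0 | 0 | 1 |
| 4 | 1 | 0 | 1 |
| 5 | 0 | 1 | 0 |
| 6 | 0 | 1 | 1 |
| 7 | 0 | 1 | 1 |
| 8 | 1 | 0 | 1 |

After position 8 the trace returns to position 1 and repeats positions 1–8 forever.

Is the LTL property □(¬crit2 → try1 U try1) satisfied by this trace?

No

¬crit2 → try1 U try1 must hold at every position from 0 onward. It fails at position 2, so □(¬crit2 → try1 U try1) is false.
Positions where ¬crit2 holds: 1, 2, 5.
Check try1 U try1 at each: 1→ok, 2→fails, 5→fails.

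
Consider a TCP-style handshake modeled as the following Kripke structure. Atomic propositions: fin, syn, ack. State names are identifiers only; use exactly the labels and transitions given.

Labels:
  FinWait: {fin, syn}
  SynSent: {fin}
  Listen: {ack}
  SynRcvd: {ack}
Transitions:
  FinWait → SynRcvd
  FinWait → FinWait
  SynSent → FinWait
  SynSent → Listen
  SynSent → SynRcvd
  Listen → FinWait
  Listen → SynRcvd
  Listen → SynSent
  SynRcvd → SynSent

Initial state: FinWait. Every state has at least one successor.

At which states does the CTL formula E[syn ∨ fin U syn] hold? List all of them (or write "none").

States satisfying syn ∨ fin: {FinWait, SynSent}.
States satisfying syn: {FinWait}.
States satisfying E[syn ∨ fin U syn]: {FinWait, SynSent}.

{FinWait, SynSent}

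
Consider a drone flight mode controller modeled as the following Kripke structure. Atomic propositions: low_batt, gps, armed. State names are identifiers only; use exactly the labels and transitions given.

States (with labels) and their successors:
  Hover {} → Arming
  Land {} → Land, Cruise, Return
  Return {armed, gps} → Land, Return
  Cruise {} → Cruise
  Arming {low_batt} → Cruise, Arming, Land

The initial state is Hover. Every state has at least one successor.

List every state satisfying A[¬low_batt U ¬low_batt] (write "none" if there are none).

{Hover, Land, Return, Cruise}

States satisfying ¬low_batt: {Hover, Land, Return, Cruise}.
States satisfying A[¬low_batt U ¬low_batt]: {Hover, Land, Return, Cruise}.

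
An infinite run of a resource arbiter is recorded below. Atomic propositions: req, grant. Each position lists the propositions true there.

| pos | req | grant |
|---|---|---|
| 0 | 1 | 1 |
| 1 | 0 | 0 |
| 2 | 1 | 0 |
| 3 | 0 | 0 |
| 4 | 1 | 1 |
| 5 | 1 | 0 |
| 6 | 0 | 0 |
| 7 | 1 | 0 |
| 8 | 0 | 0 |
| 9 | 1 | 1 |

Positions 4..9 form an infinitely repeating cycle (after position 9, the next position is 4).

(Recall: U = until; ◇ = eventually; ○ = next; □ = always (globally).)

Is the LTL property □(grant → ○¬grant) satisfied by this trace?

No

grant → ○¬grant must hold at every position from 0 onward. It fails at position 9, so □(grant → ○¬grant) is false.
Positions where grant holds: 0, 4, 9.
Check ○¬grant at each: 0→ok, 4→ok, 9→fails.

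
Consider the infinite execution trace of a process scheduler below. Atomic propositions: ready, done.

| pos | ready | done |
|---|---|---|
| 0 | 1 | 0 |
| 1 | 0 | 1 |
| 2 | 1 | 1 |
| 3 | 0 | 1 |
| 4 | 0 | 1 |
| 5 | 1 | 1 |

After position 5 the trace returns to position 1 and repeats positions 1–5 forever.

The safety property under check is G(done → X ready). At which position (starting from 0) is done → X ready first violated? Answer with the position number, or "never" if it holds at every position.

Check done → X ready at each position in order: 0 ✓, 1 ✓.
At position 2 the labels are {done, ready} and the next position 3 has {done}, so done → X ready is false there. This is the first violation.

2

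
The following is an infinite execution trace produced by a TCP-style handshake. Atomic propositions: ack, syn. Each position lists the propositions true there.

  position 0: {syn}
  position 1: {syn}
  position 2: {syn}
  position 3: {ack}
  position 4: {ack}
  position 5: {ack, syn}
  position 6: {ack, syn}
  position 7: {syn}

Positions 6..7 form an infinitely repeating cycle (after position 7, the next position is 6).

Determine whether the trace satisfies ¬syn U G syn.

Walking from position 0: at position 0, G syn has not yet held and ¬syn fails, so ¬syn U G syn is false.

Does not hold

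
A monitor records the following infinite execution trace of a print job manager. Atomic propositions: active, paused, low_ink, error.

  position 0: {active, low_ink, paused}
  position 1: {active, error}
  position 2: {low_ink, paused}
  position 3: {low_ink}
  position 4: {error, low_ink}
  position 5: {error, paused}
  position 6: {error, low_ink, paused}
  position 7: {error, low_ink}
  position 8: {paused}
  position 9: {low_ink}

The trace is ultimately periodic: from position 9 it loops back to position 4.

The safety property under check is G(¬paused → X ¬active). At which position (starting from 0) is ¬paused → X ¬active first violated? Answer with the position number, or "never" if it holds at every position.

¬paused → X ¬active holds at every position 0..9, and those are all the positions the trace ever visits, so the invariant G(¬paused → X ¬active) is never violated.

never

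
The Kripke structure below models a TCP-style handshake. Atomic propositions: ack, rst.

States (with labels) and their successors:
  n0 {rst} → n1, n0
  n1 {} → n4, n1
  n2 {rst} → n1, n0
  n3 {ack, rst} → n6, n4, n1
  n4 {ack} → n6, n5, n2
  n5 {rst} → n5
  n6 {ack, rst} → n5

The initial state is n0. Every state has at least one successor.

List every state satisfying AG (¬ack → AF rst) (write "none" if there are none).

{n5, n6}

States satisfying ¬ack → AF rst: {n0, n2, n3, n4, n5, n6}.
States satisfying AG (¬ack → AF rst): {n5, n6}.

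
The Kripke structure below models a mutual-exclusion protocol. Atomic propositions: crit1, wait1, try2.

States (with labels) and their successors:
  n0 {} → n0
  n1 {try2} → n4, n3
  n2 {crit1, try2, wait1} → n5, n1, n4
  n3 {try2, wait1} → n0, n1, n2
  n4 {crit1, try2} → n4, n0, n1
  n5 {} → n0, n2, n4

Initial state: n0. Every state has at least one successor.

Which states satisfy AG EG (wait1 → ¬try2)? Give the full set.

States satisfying EG (wait1 → ¬try2): {n0, n1, n4, n5}.
States satisfying AG EG (wait1 → ¬try2): {n0}.

{n0}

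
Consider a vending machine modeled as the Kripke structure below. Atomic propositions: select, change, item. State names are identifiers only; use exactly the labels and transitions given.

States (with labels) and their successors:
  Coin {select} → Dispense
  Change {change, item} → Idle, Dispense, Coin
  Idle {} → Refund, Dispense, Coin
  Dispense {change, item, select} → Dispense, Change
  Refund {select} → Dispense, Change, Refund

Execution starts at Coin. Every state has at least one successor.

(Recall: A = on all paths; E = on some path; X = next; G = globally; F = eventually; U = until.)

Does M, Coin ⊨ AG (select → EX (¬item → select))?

Yes

States satisfying select → EX (¬item → select): {Coin, Change, Idle, Dispense, Refund}.
States satisfying AG (select → EX (¬item → select)): {Coin, Change, Idle, Dispense, Refund}.
Every state reachable from Coin satisfies select → EX (¬item → select).
Coin ∈ Sat(AG (select → EX (¬item → select))).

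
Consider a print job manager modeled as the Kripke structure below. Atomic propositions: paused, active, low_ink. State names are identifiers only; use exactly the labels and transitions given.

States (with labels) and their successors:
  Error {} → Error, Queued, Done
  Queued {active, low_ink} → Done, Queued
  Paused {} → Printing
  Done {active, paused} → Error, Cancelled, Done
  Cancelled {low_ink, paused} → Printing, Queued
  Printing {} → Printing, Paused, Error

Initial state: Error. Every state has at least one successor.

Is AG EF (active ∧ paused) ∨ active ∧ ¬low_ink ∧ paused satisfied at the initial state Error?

States satisfying EF (active ∧ paused): {Error, Queued, Paused, Done, Cancelled, Printing}.
States satisfying AG EF (active ∧ paused): {Error, Queued, Paused, Done, Cancelled, Printing}.
States satisfying ¬low_ink: {Error, Paused, Done, Printing}.
States satisfying active ∧ ¬low_ink: {Done}.
States satisfying active ∧ ¬low_ink ∧ paused: {Done}.
States satisfying AG EF (active ∧ paused) ∨ active ∧ ¬low_ink ∧ paused: {Error, Queued, Paused, Done, Cancelled, Printing}.
Error ∈ Sat(AG EF (active ∧ paused) ∨ active ∧ ¬low_ink ∧ paused).

Yes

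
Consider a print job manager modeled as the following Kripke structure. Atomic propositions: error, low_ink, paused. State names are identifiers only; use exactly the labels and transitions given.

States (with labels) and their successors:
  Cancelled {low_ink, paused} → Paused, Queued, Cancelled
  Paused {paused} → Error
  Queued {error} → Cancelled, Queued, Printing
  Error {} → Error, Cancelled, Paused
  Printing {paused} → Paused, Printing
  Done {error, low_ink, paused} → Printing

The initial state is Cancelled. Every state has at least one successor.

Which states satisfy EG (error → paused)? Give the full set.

{Cancelled, Paused, Error, Printing, Done}

States satisfying error → paused: {Cancelled, Paused, Error, Printing, Done}.
States satisfying EG (error → paused): {Cancelled, Paused, Error, Printing, Done}.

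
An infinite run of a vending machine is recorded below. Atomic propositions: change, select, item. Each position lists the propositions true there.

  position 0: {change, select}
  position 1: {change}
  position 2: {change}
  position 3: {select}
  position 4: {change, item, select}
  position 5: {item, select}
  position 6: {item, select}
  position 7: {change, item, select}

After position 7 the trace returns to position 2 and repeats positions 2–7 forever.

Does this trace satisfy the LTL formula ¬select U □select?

Does not hold

Walking from position 0: at position 0, □select has not yet held and ¬select fails, so ¬select U □select is false.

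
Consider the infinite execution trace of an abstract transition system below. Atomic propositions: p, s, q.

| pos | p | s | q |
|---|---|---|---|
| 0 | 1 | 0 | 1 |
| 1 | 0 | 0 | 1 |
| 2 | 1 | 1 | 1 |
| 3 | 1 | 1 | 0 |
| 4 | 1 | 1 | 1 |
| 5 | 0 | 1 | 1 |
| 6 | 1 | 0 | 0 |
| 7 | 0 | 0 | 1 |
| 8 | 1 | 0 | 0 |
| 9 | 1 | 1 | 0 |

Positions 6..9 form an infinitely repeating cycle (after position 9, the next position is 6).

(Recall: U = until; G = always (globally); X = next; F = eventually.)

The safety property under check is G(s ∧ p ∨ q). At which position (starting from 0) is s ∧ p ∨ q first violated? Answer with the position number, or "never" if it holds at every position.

6

Check s ∧ p ∨ q at each position in order: 0 ✓, 1 ✓, 2 ✓, 3 ✓, 4 ✓, 5 ✓.
At position 6 the labels are {p}, so s ∧ p ∨ q is false there. This is the first violation.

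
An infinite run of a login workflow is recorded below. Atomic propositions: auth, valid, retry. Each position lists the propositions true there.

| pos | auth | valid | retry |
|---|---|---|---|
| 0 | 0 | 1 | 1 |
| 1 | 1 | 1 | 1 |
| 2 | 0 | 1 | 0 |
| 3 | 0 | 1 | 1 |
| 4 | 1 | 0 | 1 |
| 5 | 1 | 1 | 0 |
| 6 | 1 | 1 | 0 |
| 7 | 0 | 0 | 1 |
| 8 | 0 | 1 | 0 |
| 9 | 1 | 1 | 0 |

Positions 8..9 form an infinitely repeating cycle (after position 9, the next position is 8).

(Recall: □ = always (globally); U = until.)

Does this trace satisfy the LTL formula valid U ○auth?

Walking from position 0: ○auth first holds at position 0, and valid holds at every earlier position along the way, so valid U ○auth holds.

Holds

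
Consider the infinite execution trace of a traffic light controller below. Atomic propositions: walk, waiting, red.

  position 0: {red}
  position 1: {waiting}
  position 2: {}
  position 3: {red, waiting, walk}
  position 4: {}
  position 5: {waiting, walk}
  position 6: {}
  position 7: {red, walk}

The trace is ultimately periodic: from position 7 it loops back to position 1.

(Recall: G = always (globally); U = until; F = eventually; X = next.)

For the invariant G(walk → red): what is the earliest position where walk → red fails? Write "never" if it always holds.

5

Check walk → red at each position in order: 0 ✓, 1 ✓, 2 ✓, 3 ✓, 4 ✓.
At position 5 the labels are {waiting, walk}, so walk → red is false there. This is the first violation.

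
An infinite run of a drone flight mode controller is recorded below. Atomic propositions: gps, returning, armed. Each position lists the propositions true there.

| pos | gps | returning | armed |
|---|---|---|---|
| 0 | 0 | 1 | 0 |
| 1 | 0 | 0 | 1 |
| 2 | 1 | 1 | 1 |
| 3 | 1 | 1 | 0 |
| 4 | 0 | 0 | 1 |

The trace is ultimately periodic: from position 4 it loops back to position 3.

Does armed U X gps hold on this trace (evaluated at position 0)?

Violated

Walking from position 0: at position 0, X gps has not yet held and armed fails, so armed U X gps is false.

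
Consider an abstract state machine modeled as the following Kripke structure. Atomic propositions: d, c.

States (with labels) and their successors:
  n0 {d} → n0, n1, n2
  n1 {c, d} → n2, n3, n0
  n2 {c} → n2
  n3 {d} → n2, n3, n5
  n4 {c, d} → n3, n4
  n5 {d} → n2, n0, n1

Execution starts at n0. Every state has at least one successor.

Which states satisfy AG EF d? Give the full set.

States satisfying EF d: {n0, n1, n3, n4, n5}.
States satisfying AG EF d: ∅.

none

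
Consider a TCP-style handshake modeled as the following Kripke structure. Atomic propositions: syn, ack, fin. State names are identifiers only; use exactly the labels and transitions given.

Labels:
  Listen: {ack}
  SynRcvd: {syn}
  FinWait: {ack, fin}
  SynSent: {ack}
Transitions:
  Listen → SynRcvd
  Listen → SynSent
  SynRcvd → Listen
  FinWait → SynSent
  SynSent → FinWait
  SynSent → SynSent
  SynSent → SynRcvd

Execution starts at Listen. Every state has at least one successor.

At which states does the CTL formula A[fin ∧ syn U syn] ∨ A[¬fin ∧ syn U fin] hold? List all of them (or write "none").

{SynRcvd, FinWait}

States satisfying fin ∧ syn: ∅.
States satisfying syn: {SynRcvd}.
States satisfying A[fin ∧ syn U syn]: {SynRcvd}.
States satisfying ¬fin ∧ syn: {SynRcvd}.
States satisfying fin: {FinWait}.
States satisfying A[¬fin ∧ syn U fin]: {FinWait}.
States satisfying A[fin ∧ syn U syn] ∨ A[¬fin ∧ syn U fin]: {SynRcvd, FinWait}.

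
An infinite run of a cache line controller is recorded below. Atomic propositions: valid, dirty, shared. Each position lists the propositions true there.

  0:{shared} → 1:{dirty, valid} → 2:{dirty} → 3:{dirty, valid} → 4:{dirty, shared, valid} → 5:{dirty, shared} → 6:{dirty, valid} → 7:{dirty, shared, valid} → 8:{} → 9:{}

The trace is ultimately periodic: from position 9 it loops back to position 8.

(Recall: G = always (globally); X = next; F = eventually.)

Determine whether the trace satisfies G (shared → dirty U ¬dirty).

Yes

shared → dirty U ¬dirty holds at every position 0..9, and those are all positions ever visited, so G (shared → dirty U ¬dirty) holds.
Positions where shared holds: 0, 4, 5, 7.
Check dirty U ¬dirty at each: 0→ok, 4→ok, 5→ok, 7→ok.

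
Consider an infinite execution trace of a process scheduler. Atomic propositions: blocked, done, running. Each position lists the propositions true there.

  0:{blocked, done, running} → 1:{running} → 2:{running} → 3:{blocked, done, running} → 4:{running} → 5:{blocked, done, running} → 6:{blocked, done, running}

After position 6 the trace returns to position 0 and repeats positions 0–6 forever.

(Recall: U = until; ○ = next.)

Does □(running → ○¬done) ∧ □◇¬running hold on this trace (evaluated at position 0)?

Does not hold

running → ○¬done must hold at every position from 0 onward. It fails at position 2, so □(running → ○¬done) is false.
Positions where running holds: 0, 1, 2, 3, 4, 5, 6.
Check ○¬done at each: 0→ok, 1→ok, 2→fails, 3→ok, 4→fails, 5→fails, 6→fails.
◇¬running must hold at every position from 0 onward. It fails at position 0, so □◇¬running is false.
At position 0: □(running → ○¬done) is false; □◇¬running is false; so □(running → ○¬done) ∧ □◇¬running is false.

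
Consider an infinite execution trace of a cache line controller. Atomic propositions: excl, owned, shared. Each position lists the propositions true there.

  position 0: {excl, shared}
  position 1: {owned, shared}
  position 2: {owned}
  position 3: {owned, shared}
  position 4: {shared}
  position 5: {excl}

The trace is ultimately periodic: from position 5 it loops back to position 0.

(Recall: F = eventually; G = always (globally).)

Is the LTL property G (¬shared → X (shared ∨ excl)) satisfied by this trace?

¬shared → X (shared ∨ excl) holds at every position 0..5, and those are all positions ever visited, so G (¬shared → X (shared ∨ excl)) holds.
Positions where ¬shared holds: 2, 5.
Check X (shared ∨ excl) at each: 2→ok, 5→ok.

Holds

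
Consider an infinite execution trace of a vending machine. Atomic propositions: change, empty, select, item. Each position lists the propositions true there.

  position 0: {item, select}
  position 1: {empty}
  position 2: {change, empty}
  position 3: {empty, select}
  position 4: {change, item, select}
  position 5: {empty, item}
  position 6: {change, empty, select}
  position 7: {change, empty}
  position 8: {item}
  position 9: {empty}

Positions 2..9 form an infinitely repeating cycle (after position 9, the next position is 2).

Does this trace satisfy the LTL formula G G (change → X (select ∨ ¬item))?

Does not hold

G (change → X (select ∨ ¬item)) must hold at every position from 0 onward. It fails at position 0, so G G (change → X (select ∨ ¬item)) is false.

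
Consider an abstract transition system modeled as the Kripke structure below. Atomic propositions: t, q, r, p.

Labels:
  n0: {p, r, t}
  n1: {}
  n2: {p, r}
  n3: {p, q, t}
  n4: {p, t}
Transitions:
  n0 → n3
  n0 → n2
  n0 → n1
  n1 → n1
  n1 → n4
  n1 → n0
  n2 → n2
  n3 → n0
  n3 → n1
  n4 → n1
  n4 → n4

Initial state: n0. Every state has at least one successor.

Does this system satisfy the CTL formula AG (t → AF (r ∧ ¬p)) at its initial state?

Does not hold

States satisfying t → AF (r ∧ ¬p): {n1, n2}.
States satisfying AG (t → AF (r ∧ ¬p)): {n2}.
n0 is reachable from n0 and violates t → AF (r ∧ ¬p), so AG fails at n0.
n0 ∉ Sat(AG (t → AF (r ∧ ¬p))).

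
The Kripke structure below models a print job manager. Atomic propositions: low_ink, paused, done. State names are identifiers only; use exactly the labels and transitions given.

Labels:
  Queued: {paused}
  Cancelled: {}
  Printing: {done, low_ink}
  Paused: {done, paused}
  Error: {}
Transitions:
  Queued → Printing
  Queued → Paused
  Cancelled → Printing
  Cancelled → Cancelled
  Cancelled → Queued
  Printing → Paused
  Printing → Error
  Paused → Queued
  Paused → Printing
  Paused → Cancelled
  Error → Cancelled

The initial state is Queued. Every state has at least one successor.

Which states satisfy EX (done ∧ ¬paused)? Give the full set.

States satisfying done ∧ ¬paused: {Printing}.
States satisfying EX (done ∧ ¬paused): {Queued, Cancelled, Paused}.

{Queued, Cancelled, Paused}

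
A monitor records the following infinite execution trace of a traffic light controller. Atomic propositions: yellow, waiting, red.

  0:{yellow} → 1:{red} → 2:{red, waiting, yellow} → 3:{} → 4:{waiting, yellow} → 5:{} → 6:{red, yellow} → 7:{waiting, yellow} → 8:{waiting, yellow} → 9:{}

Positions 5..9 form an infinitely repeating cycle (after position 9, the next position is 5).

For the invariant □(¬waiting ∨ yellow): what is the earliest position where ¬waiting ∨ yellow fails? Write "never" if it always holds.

never

¬waiting ∨ yellow holds at every position 0..9, and those are all the positions the trace ever visits, so the invariant □(¬waiting ∨ yellow) is never violated.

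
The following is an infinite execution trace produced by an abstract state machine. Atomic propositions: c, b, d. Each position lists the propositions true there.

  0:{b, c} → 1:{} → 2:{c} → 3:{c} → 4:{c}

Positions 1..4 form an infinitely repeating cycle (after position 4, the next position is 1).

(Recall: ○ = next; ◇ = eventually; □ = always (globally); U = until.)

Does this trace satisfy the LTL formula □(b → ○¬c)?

Holds

b → ○¬c holds at every position 0..4, and those are all positions ever visited, so □(b → ○¬c) holds.
Positions where b holds: 0.
Check ○¬c at each: 0→ok.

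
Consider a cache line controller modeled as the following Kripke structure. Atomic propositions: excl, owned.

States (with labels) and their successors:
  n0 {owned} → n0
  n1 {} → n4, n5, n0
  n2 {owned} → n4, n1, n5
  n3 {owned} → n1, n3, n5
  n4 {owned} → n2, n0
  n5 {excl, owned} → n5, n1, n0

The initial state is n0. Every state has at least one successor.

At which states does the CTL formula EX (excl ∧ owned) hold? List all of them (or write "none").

{n1, n2, n3, n5}

States satisfying excl ∧ owned: {n5}.
States satisfying EX (excl ∧ owned): {n1, n2, n3, n5}.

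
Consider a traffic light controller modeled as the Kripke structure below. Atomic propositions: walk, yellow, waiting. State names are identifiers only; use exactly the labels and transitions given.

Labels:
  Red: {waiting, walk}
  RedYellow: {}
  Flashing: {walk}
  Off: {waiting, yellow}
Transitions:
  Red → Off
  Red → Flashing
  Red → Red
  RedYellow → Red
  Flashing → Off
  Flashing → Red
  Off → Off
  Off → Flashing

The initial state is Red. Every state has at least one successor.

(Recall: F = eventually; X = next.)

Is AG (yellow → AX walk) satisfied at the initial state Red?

No

States satisfying yellow → AX walk: {Red, RedYellow, Flashing}.
States satisfying AG (yellow → AX walk): ∅.
Off is reachable from Red and violates yellow → AX walk, so AG fails at Red.
Red ∉ Sat(AG (yellow → AX walk)).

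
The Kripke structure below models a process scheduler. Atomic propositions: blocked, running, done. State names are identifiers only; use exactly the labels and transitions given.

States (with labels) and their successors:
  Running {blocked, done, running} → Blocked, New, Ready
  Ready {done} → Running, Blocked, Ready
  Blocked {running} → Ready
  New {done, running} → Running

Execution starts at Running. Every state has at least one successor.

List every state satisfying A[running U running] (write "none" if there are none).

States satisfying running: {Running, Blocked, New}.
States satisfying A[running U running]: {Running, Blocked, New}.

{Running, Blocked, New}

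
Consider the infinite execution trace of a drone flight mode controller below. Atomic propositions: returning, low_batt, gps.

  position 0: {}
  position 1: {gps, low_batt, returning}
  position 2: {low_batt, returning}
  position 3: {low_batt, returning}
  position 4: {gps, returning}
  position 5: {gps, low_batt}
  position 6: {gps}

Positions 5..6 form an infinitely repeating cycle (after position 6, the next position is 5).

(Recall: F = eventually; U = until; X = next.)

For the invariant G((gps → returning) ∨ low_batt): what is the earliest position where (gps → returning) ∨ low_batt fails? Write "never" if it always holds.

6

Check (gps → returning) ∨ low_batt at each position in order: 0 ✓, 1 ✓, 2 ✓, 3 ✓, 4 ✓, 5 ✓.
At position 6 the labels are {gps}, so (gps → returning) ∨ low_batt is false there. This is the first violation.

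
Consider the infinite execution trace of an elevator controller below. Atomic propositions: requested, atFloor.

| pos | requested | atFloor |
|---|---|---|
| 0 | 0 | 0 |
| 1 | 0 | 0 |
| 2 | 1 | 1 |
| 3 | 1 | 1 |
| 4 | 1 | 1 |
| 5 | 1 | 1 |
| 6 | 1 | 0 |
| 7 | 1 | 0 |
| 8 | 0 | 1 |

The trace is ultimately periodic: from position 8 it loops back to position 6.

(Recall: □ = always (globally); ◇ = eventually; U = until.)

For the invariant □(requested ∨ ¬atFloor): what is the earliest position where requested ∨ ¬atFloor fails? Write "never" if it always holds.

Check requested ∨ ¬atFloor at each position in order: 0 ✓, 1 ✓, 2 ✓, 3 ✓, 4 ✓, 5 ✓, 6 ✓, 7 ✓.
At position 8 the labels are {atFloor}, so requested ∨ ¬atFloor is false there. This is the first violation.

8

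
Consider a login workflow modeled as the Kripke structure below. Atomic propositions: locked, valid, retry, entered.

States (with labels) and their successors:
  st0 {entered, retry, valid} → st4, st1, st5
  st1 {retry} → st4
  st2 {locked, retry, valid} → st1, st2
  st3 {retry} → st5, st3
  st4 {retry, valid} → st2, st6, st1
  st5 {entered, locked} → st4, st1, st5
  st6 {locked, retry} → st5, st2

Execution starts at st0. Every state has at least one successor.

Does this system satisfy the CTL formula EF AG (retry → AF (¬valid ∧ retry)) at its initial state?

Does not hold

States satisfying AG (retry → AF (¬valid ∧ retry)): ∅.
States satisfying EF AG (retry → AF (¬valid ∧ retry)): ∅.
No suitable path/successor from st0 witnesses the formula.
st0 ∉ Sat(EF AG (retry → AF (¬valid ∧ retry))).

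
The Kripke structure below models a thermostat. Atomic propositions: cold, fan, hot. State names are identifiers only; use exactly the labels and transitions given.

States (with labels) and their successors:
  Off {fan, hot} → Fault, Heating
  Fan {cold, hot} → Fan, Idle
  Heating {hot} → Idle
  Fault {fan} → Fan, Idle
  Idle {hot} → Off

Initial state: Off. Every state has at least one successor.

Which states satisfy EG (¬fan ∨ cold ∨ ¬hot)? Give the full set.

States satisfying ¬fan ∨ cold ∨ ¬hot: {Fan, Heating, Fault, Idle}.
States satisfying EG (¬fan ∨ cold ∨ ¬hot): {Fan, Fault}.

{Fan, Fault}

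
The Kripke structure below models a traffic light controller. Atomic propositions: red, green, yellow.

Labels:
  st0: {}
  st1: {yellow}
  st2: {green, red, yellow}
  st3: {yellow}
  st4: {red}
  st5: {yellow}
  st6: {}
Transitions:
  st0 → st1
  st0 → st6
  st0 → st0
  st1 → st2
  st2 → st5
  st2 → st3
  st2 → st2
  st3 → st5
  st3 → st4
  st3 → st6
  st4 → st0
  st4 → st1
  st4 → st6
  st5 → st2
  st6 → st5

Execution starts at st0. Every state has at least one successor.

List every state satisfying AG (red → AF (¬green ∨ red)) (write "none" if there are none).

States satisfying red → AF (¬green ∨ red): {st0, st1, st2, st3, st4, st5, st6}.
States satisfying AG (red → AF (¬green ∨ red)): {st0, st1, st2, st3, st4, st5, st6}.

{st0, st1, st2, st3, st4, st5, st6}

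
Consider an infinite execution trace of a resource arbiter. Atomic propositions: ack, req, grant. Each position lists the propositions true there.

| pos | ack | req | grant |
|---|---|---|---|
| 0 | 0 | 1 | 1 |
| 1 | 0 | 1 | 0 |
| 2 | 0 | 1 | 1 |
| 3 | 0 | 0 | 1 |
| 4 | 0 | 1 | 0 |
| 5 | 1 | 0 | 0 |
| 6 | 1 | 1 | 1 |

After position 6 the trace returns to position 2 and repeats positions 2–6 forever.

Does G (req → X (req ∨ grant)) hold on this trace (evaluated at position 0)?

Does not hold

req → X (req ∨ grant) must hold at every position from 0 onward. It fails at position 4, so G (req → X (req ∨ grant)) is false.
Positions where req holds: 0, 1, 2, 4, 6.
Check X (req ∨ grant) at each: 0→ok, 1→ok, 2→ok, 4→fails, 6→ok.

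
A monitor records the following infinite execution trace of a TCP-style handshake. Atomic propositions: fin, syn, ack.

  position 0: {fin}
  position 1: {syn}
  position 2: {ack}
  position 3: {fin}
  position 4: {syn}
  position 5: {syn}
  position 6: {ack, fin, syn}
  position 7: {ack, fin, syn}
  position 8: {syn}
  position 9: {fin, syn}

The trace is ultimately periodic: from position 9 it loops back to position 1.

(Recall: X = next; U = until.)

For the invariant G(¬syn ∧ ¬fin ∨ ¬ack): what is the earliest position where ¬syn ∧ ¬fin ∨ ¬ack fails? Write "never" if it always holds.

Check ¬syn ∧ ¬fin ∨ ¬ack at each position in order: 0 ✓, 1 ✓, 2 ✓, 3 ✓, 4 ✓, 5 ✓.
At position 6 the labels are {ack, fin, syn}, so ¬syn ∧ ¬fin ∨ ¬ack is false there. This is the first violation.

6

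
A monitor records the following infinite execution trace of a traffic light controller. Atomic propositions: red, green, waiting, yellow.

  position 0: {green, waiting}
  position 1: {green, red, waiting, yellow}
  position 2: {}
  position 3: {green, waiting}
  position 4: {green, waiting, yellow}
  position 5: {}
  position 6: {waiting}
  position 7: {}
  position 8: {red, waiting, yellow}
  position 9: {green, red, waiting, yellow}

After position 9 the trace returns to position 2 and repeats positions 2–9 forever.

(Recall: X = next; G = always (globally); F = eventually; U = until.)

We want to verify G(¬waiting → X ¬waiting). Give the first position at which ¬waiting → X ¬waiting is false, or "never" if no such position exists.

2

Check ¬waiting → X ¬waiting at each position in order: 0 ✓, 1 ✓.
At position 2 the labels are {} and the next position 3 has {green, waiting}, so ¬waiting → X ¬waiting is false there. This is the first violation.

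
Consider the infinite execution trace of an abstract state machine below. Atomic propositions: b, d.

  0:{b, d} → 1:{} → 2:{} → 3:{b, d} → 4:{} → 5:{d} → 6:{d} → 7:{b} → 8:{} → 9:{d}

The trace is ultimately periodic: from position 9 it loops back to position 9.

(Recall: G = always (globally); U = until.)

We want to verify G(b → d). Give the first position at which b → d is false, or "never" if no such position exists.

Check b → d at each position in order: 0 ✓, 1 ✓, 2 ✓, 3 ✓, 4 ✓, 5 ✓, 6 ✓.
At position 7 the labels are {b}, so b → d is false there. This is the first violation.

7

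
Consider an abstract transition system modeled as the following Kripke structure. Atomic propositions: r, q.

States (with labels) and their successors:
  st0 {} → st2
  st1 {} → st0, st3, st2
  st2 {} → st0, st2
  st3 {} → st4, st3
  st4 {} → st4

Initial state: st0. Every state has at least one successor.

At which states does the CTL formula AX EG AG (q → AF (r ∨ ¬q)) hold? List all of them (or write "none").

States satisfying EG AG (q → AF (r ∨ ¬q)): {st0, st1, st2, st3, st4}.
States satisfying AX EG AG (q → AF (r ∨ ¬q)): {st0, st1, st2, st3, st4}.

{st0, st1, st2, st3, st4}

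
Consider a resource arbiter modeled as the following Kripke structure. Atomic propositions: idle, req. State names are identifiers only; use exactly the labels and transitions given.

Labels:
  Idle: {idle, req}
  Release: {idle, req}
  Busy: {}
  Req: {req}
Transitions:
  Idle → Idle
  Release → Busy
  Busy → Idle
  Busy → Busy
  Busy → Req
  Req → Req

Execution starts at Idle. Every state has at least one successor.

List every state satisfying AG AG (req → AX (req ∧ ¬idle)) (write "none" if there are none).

States satisfying AG (req → AX (req ∧ ¬idle)): {Req}.
States satisfying AG AG (req → AX (req ∧ ¬idle)): {Req}.

{Req}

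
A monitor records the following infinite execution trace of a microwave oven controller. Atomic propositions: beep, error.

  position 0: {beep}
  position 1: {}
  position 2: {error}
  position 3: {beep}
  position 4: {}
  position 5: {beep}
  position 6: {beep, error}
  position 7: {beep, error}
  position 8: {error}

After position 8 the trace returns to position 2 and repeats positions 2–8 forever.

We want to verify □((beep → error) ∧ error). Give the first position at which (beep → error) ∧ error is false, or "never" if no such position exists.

0

At position 0 the labels are {beep}, so (beep → error) ∧ error is false there. This is the first violation.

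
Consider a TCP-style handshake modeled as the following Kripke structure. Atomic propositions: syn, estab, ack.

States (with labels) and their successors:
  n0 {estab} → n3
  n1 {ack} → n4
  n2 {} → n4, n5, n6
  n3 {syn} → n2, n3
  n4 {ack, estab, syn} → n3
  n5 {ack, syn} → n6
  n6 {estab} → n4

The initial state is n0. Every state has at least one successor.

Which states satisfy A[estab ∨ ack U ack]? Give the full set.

States satisfying estab ∨ ack: {n0, n1, n4, n5, n6}.
States satisfying ack: {n1, n4, n5}.
States satisfying A[estab ∨ ack U ack]: {n1, n4, n5, n6}.

{n1, n4, n5, n6}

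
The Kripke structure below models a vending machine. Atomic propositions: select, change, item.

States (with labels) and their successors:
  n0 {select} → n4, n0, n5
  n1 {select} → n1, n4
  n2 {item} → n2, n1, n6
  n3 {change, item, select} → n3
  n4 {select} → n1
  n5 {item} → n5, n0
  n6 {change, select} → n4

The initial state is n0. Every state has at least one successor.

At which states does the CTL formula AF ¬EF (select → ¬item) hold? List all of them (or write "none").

States satisfying ¬EF (select → ¬item): {n3}.
States satisfying AF ¬EF (select → ¬item): {n3}.

{n3}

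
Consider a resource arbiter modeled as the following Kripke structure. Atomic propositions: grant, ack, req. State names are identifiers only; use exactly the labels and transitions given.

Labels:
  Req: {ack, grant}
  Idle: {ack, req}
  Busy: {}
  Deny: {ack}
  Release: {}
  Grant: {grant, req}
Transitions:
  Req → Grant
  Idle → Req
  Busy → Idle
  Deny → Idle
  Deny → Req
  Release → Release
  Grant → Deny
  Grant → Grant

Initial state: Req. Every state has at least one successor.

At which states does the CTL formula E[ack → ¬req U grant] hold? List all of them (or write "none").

States satisfying ack → ¬req: {Req, Busy, Deny, Release, Grant}.
States satisfying grant: {Req, Grant}.
States satisfying E[ack → ¬req U grant]: {Req, Deny, Grant}.

{Req, Deny, Grant}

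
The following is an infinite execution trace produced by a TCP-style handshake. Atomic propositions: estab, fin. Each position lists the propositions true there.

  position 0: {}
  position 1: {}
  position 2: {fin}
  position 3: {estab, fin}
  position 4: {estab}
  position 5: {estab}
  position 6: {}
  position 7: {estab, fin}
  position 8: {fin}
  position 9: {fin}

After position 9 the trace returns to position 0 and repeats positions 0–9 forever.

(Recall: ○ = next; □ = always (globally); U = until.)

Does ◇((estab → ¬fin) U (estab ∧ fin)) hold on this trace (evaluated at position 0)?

Satisfied

(estab → ¬fin) U (estab ∧ fin) holds at position 0, which is reachable from 0, so ◇((estab → ¬fin) U (estab ∧ fin)) holds.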